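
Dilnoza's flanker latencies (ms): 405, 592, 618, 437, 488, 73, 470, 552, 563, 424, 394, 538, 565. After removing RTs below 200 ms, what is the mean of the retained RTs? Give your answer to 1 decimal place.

503.8 ms

Excluded: 73
Retained (n=12): Σ = 6046
Mean = 6046/12 = 503.8333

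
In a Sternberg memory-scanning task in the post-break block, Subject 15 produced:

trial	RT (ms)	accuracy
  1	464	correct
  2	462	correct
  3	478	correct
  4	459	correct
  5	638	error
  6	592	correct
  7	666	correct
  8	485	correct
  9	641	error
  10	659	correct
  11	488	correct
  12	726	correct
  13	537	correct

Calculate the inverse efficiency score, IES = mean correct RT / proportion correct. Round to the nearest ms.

646 ms

Correct trials (n=11): 464, 462, 478, 459, 592, 666, 485, 659, 488, 726, 537
Mean correct RT = 6016/11 = 546.9091 ms
Proportion correct = 11/13
IES = 546.9091 / (11/13) = 646.347 ms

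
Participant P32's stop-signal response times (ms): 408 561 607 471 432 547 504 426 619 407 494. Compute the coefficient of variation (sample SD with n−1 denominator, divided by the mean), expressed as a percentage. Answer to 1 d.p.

15.5%

n = 11, Σ = 5476, M = 497.8182
Σ(x−M)² = 59593.636; s = √(59593.636/10) = 77.1969
CV = 77.1969 / 497.8182 = 0.15507 = 15.507%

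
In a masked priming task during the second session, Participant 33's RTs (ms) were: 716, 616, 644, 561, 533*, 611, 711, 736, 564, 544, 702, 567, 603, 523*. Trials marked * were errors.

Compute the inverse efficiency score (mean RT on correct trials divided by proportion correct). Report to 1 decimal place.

736.5 ms

Correct trials (n=12): 716, 616, 644, 561, 611, 711, 736, 564, 544, 702, 567, 603
Mean correct RT = 7575/12 = 631.2500 ms
Proportion correct = 12/14
IES = 631.2500 / (12/14) = 736.458 ms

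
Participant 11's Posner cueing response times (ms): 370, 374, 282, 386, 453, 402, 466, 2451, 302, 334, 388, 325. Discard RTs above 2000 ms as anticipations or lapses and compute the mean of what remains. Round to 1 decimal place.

Excluded: 2451
Retained (n=11): Σ = 4082
Mean = 4082/11 = 371.0909

371.1 ms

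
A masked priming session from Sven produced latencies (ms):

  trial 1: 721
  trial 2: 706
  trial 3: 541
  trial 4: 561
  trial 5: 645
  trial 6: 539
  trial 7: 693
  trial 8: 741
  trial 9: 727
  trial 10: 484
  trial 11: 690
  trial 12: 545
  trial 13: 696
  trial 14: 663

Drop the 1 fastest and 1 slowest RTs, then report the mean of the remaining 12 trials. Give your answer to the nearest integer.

644 ms

Sorted: 484, 539, 541, 545, 561, 645, 663, 690, 693, 696, 706, 721, 727, 741
Drop lowest 1 (484) and highest 1 (741)
Remaining (n=12): Σ = 7727, mean = 7727/12 = 643.917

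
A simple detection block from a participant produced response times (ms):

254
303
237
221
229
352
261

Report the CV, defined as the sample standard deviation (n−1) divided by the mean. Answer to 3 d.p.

n = 7, Σ = 1857, M = 265.2857
Σ(x−M)² = 13165.429; s = √(13165.429/6) = 46.8427
CV = 46.8427 / 265.2857 = 0.17657

0.177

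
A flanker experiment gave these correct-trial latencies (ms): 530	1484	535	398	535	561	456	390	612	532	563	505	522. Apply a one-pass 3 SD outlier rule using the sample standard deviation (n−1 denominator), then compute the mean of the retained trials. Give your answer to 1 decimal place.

n = 13, ΣRT = 7623, M = 586.385
Σ(x−M)² = 920803.08; s = √(920803.08/12) = 277.008
Cutoffs: 586.385 ± 3·277.008 → [-244.6, 1417.4]
Outside: 1484 → excluded.
Retained (n=12): Σ = 6139, mean = 6139/12 = 511.583

511.6 ms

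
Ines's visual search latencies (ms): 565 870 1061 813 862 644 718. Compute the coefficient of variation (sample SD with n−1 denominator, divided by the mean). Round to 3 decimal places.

n = 7, Σ = 5533, M = 790.4286
Σ(x−M)² = 162677.714; s = √(162677.714/6) = 164.6601
CV = 164.6601 / 790.4286 = 0.20832

0.208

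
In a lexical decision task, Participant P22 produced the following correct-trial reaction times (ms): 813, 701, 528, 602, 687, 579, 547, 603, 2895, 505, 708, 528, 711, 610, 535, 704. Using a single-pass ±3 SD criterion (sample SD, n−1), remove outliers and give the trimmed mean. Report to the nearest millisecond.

624 ms

n = 16, ΣRT = 12256, M = 766.000
Σ(x−M)² = 4951050.00; s = √(4951050.00/15) = 574.517
Cutoffs: 766.000 ± 3·574.517 → [-957.6, 2489.6]
Outside: 2895 → excluded.
Retained (n=15): Σ = 9361, mean = 9361/15 = 624.067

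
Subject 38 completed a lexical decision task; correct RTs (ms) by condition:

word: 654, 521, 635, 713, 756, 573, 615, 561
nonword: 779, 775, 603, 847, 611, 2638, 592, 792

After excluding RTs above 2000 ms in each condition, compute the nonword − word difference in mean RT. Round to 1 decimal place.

nonword: exclude 2638
M(word) = 5028/8 = 628.500
M(nonword) = 4999/7 = 714.143
Difference = 714.143 − 628.500 = 85.643 ms

85.6 ms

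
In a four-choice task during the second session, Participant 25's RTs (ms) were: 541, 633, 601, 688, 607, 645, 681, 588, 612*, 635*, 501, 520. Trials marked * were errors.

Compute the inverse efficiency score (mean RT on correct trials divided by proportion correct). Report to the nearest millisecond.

Correct trials (n=10): 541, 633, 601, 688, 607, 645, 681, 588, 501, 520
Mean correct RT = 6005/10 = 600.5000 ms
Proportion correct = 10/12
IES = 600.5000 / (10/12) = 720.600 ms

721 ms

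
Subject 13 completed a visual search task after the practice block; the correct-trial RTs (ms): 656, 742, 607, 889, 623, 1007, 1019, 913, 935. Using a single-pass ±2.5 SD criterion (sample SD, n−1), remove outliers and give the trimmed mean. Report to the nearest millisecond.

821 ms

n = 9, ΣRT = 7391, M = 821.222
Σ(x−M)² = 218349.56; s = √(218349.56/8) = 165.208
Cutoffs: 821.222 ± 2.5·165.208 → [408.2, 1234.2]
No RTs fall outside the cutoffs; all 9 retained. Mean = 7391/9 = 821.222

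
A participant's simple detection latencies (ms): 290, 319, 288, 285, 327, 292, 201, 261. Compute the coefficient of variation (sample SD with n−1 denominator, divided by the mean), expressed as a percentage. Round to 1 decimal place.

13.8%

n = 8, Σ = 2263, M = 282.8750
Σ(x−M)² = 10598.875; s = √(10598.875/7) = 38.9118
CV = 38.9118 / 282.8750 = 0.13756 = 13.756%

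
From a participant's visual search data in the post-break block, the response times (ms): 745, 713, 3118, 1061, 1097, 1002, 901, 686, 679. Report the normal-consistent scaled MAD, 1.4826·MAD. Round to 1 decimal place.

Sorted: 679, 686, 713, 745, 901, 1002, 1061, 1097, 3118 → median = 901
|x − 901| sorted: 0, 101, 156, 160, 188, 196, 215, 222, 2217 → MAD = 188
Robust SD ≈ 1.4826 × 188 = 278.729

278.7 ms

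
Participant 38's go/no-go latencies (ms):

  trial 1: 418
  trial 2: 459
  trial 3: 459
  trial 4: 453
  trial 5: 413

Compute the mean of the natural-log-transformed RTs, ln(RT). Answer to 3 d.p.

6.087

ln(RT): 6.0355, 6.1291, 6.1291, 6.1159, 6.0234
Σ ln(RT) = 30.4329
Mean = 30.4329/5 = 6.08658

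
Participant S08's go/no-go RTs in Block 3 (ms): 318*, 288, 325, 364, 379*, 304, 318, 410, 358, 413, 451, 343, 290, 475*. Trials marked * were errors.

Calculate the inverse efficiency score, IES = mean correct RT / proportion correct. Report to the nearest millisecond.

447 ms

Correct trials (n=11): 288, 325, 364, 304, 318, 410, 358, 413, 451, 343, 290
Mean correct RT = 3864/11 = 351.2727 ms
Proportion correct = 11/14
IES = 351.2727 / (11/14) = 447.074 ms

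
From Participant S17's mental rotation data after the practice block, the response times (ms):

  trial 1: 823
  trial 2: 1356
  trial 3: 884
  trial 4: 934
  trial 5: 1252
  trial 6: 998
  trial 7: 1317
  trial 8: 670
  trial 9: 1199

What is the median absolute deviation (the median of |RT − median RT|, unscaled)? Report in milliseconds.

201 ms

Sorted: 670, 823, 884, 934, 998, 1199, 1252, 1317, 1356 → median = 998
|x − 998|: 175, 358, 114, 64, 254, 0, 319, 328, 201
Sorted deviations: 0, 64, 114, 175, 201, 254, 319, 328, 358 → MAD = 201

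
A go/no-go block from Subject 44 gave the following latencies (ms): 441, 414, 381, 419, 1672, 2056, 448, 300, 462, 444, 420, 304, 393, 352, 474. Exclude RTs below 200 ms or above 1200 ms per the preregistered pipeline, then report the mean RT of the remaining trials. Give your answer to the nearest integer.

404 ms

Excluded: 1672, 2056
Retained (n=13): Σ = 5252
Mean = 5252/13 = 404.0000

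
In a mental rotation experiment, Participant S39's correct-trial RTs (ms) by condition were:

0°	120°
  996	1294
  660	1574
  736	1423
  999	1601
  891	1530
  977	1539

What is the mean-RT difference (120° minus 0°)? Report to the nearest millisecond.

M(0°) = 5259/6 = 876.500
M(120°) = 8961/6 = 1493.500
Difference = 1493.500 − 876.500 = 617.000 ms

617 ms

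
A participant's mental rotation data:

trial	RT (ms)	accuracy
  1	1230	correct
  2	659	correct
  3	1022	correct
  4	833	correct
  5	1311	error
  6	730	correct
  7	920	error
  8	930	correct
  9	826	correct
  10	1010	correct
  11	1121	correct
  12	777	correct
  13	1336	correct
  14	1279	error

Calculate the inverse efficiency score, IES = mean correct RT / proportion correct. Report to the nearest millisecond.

1212 ms

Correct trials (n=11): 1230, 659, 1022, 833, 730, 930, 826, 1010, 1121, 777, 1336
Mean correct RT = 10474/11 = 952.1818 ms
Proportion correct = 11/14
IES = 952.1818 / (11/14) = 1211.868 ms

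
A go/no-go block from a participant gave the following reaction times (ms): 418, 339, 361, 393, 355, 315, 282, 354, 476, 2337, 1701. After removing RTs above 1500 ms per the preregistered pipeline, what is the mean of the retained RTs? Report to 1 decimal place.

Excluded: 1701, 2337
Retained (n=9): Σ = 3293
Mean = 3293/9 = 365.8889

365.9 ms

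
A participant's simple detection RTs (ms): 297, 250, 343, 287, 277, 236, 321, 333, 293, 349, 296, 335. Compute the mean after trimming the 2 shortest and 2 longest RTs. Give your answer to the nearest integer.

Sorted: 236, 250, 277, 287, 293, 296, 297, 321, 333, 335, 343, 349
Drop lowest 2 (236, 250) and highest 2 (343, 349)
Remaining (n=8): Σ = 2439, mean = 2439/8 = 304.875

305 ms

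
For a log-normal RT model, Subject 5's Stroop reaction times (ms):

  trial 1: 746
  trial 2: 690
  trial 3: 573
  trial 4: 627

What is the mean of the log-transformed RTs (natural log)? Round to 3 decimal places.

6.486

ln(RT): 6.6147, 6.5367, 6.3509, 6.4409
Σ ln(RT) = 25.9432
Mean = 25.9432/4 = 6.48581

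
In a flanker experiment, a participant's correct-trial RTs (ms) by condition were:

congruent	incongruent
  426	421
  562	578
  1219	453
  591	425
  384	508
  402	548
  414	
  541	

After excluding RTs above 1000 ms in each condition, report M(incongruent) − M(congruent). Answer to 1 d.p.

14.5 ms

congruent: exclude 1219
M(congruent) = 3320/7 = 474.286
M(incongruent) = 2933/6 = 488.833
Difference = 488.833 − 474.286 = 14.548 ms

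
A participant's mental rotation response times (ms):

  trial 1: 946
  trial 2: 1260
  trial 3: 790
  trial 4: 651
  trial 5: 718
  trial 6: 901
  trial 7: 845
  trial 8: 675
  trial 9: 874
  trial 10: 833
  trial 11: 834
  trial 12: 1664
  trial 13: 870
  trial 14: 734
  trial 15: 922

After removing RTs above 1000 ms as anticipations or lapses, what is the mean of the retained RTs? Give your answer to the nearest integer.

Excluded: 1260, 1664
Retained (n=13): Σ = 10593
Mean = 10593/13 = 814.8462

815 ms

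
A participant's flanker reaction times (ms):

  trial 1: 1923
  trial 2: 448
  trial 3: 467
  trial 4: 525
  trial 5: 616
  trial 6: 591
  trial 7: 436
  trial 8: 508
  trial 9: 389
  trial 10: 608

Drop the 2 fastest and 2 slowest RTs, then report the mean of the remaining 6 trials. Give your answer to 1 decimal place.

Sorted: 389, 436, 448, 467, 508, 525, 591, 608, 616, 1923
Drop lowest 2 (389, 436) and highest 2 (616, 1923)
Remaining (n=6): Σ = 3147, mean = 3147/6 = 524.500

524.5 ms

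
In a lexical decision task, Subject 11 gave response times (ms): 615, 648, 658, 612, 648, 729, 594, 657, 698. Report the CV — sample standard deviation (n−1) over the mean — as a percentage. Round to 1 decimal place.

n = 9, Σ = 5859, M = 651.0000
Σ(x−M)² = 14462.000; s = √(14462.000/8) = 42.5176
CV = 42.5176 / 651.0000 = 0.06531 = 6.531%

6.5%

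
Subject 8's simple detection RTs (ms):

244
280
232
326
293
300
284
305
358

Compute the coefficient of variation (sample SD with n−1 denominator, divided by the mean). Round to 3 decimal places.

n = 9, Σ = 2622, M = 291.3333
Σ(x−M)² = 11854.000; s = √(11854.000/8) = 38.4935
CV = 38.4935 / 291.3333 = 0.13213

0.132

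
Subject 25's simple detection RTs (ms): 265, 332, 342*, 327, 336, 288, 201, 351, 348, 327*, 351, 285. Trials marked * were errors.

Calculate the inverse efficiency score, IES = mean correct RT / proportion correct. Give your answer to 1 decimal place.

370.1 ms

Correct trials (n=10): 265, 332, 327, 336, 288, 201, 351, 348, 351, 285
Mean correct RT = 3084/10 = 308.4000 ms
Proportion correct = 10/12
IES = 308.4000 / (10/12) = 370.080 ms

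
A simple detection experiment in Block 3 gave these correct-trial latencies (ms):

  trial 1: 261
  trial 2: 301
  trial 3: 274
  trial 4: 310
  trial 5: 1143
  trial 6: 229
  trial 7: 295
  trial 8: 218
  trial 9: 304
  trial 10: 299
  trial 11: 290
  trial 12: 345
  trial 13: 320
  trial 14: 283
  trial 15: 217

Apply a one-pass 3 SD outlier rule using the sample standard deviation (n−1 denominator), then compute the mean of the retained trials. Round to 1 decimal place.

281.9 ms

n = 15, ΣRT = 5089, M = 339.267
Σ(x−M)² = 711328.93; s = √(711328.93/14) = 225.409
Cutoffs: 339.267 ± 3·225.409 → [-337.0, 1015.5]
Outside: 1143 → excluded.
Retained (n=14): Σ = 3946, mean = 3946/14 = 281.857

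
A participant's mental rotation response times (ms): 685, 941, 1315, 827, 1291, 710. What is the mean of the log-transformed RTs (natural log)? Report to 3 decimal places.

6.834

ln(RT): 6.5294, 6.8469, 7.1816, 6.7178, 7.1632, 6.5653
Σ ln(RT) = 41.0042
Mean = 41.0042/6 = 6.83403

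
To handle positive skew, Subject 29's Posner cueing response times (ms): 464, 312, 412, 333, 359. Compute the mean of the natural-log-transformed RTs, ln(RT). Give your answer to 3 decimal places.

5.919

ln(RT): 6.1399, 5.7430, 6.0210, 5.8081, 5.8833
Σ ln(RT) = 29.5954
Mean = 29.5954/5 = 5.91908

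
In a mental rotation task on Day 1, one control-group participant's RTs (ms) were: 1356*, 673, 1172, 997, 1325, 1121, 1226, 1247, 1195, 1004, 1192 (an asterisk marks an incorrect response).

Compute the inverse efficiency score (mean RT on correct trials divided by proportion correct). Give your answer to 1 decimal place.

Correct trials (n=10): 673, 1172, 997, 1325, 1121, 1226, 1247, 1195, 1004, 1192
Mean correct RT = 11152/10 = 1115.2000 ms
Proportion correct = 10/11
IES = 1115.2000 / (10/11) = 1226.720 ms

1226.7 ms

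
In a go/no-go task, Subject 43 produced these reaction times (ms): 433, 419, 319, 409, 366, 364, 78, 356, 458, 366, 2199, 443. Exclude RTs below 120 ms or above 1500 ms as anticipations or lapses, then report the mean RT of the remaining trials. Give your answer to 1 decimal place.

Excluded: 78, 2199
Retained (n=10): Σ = 3933
Mean = 3933/10 = 393.3000

393.3 ms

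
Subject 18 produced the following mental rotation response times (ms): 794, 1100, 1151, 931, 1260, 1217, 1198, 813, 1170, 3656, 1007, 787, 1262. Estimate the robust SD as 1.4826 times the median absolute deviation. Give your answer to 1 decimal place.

164.6 ms

Sorted: 787, 794, 813, 931, 1007, 1100, 1151, 1170, 1198, 1217, 1260, 1262, 3656 → median = 1151
|x − 1151| sorted: 0, 19, 47, 51, 66, 109, 111, 144, 220, 338, 357, 364, 2505 → MAD = 111
Robust SD ≈ 1.4826 × 111 = 164.569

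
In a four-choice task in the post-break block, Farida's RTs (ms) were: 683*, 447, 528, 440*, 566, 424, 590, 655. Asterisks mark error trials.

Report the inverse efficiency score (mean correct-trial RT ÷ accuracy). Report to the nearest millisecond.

713 ms

Correct trials (n=6): 447, 528, 566, 424, 590, 655
Mean correct RT = 3210/6 = 535.0000 ms
Proportion correct = 6/8
IES = 535.0000 / (6/8) = 713.333 ms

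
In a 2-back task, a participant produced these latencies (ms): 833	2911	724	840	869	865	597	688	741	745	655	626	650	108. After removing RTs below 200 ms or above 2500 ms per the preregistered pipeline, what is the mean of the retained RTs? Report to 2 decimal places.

736.08 ms

Excluded: 108, 2911
Retained (n=12): Σ = 8833
Mean = 8833/12 = 736.0833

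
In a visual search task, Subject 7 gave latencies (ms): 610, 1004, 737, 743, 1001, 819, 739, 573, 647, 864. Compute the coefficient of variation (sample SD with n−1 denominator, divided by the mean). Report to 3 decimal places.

n = 10, Σ = 7737, M = 773.7000
Σ(x−M)² = 201534.100; s = √(201534.100/9) = 149.6418
CV = 149.6418 / 773.7000 = 0.19341

0.193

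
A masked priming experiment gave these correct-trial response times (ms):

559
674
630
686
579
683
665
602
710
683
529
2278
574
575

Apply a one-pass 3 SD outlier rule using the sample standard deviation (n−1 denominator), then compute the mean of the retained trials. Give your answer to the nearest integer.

627 ms

n = 14, ΣRT = 10427, M = 744.786
Σ(x−M)² = 2574546.36; s = √(2574546.36/13) = 445.019
Cutoffs: 744.786 ± 3·445.019 → [-590.3, 2079.8]
Outside: 2278 → excluded.
Retained (n=13): Σ = 8149, mean = 8149/13 = 626.846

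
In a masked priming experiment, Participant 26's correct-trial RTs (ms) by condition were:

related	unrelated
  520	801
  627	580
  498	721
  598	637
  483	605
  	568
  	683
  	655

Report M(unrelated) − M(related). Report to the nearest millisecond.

M(related) = 2726/5 = 545.200
M(unrelated) = 5250/8 = 656.250
Difference = 656.250 − 545.200 = 111.050 ms

111 ms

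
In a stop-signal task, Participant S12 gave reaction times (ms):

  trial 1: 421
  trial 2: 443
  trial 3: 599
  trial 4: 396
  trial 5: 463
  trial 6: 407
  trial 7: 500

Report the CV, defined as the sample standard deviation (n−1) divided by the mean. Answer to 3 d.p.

0.152

n = 7, Σ = 3229, M = 461.2857
Σ(x−M)² = 29633.429; s = √(29633.429/6) = 70.2773
CV = 70.2773 / 461.2857 = 0.15235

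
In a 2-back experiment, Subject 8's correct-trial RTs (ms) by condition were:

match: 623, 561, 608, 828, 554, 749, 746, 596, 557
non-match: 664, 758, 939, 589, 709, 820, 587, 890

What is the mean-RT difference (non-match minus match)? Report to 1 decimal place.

M(match) = 5822/9 = 646.889
M(non-match) = 5956/8 = 744.500
Difference = 744.500 − 646.889 = 97.611 ms

97.6 ms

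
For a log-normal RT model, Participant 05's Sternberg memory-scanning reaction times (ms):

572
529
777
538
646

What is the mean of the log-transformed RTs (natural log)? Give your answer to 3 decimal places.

ln(RT): 6.3491, 6.2710, 6.6554, 6.2879, 6.4708
Σ ln(RT) = 32.0342
Mean = 32.0342/5 = 6.40685

6.407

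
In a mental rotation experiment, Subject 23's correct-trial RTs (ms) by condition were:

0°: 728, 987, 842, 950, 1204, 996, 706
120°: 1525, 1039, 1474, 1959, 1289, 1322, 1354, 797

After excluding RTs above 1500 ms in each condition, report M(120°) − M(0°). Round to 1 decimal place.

120°: exclude 1525, 1959
M(0°) = 6413/7 = 916.143
M(120°) = 7275/6 = 1212.500
Difference = 1212.500 − 916.143 = 296.357 ms

296.4 ms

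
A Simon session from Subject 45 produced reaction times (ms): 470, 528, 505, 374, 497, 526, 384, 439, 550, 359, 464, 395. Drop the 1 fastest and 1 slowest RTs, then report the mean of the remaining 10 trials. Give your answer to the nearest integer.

458 ms

Sorted: 359, 374, 384, 395, 439, 464, 470, 497, 505, 526, 528, 550
Drop lowest 1 (359) and highest 1 (550)
Remaining (n=10): Σ = 4582, mean = 4582/10 = 458.200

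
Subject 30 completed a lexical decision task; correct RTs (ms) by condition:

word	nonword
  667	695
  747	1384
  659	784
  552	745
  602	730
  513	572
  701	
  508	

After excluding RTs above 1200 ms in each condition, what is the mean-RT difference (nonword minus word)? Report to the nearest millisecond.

nonword: exclude 1384
M(word) = 4949/8 = 618.625
M(nonword) = 3526/5 = 705.200
Difference = 705.200 − 618.625 = 86.575 ms

87 ms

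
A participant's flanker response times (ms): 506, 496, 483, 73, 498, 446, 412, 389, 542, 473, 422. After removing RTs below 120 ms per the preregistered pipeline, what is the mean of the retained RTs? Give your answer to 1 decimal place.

Excluded: 73
Retained (n=10): Σ = 4667
Mean = 4667/10 = 466.7000

466.7 ms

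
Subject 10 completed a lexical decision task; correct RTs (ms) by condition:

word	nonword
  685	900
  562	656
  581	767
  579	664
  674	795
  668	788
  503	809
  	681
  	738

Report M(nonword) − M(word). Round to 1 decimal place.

147.9 ms

M(word) = 4252/7 = 607.429
M(nonword) = 6798/9 = 755.333
Difference = 755.333 − 607.429 = 147.905 ms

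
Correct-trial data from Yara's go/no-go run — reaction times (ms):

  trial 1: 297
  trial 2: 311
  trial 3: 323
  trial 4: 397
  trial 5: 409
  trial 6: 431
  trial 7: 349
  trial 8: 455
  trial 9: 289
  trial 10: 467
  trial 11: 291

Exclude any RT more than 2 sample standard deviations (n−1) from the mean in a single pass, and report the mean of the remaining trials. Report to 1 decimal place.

365.4 ms

n = 11, ΣRT = 4019, M = 365.364
Σ(x−M)² = 46630.55; s = √(46630.55/10) = 68.287
Cutoffs: 365.364 ± 2·68.287 → [228.8, 501.9]
No RTs fall outside the cutoffs; all 11 retained. Mean = 4019/11 = 365.364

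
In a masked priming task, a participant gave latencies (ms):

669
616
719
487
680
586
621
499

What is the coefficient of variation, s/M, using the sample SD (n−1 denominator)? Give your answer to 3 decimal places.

n = 8, Σ = 4877, M = 609.6250
Σ(x−M)² = 48443.875; s = √(48443.875/7) = 83.1899
CV = 83.1899 / 609.6250 = 0.13646

0.136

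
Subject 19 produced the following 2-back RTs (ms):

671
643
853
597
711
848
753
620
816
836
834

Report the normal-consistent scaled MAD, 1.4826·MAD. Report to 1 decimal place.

Sorted: 597, 620, 643, 671, 711, 753, 816, 834, 836, 848, 853 → median = 753
|x − 753| sorted: 0, 42, 63, 81, 82, 83, 95, 100, 110, 133, 156 → MAD = 83
Robust SD ≈ 1.4826 × 83 = 123.056

123.1 ms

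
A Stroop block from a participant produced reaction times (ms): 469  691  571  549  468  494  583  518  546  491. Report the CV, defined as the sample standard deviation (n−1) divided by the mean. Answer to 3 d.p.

n = 10, Σ = 5380, M = 538.0000
Σ(x−M)² = 40914.000; s = √(40914.000/9) = 67.4240
CV = 67.4240 / 538.0000 = 0.12532

0.125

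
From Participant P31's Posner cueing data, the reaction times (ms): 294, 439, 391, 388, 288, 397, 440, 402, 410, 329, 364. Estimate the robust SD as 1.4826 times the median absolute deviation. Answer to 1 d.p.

Sorted: 288, 294, 329, 364, 388, 391, 397, 402, 410, 439, 440 → median = 391
|x − 391| sorted: 0, 3, 6, 11, 19, 27, 48, 49, 62, 97, 103 → MAD = 27
Robust SD ≈ 1.4826 × 27 = 40.030

40.0 ms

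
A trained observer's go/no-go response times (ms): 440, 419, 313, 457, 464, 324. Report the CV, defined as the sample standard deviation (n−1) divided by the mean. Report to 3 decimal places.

n = 6, Σ = 2417, M = 402.8333
Σ(x−M)² = 22602.833; s = √(22602.833/5) = 67.2352
CV = 67.2352 / 402.8333 = 0.16691

0.167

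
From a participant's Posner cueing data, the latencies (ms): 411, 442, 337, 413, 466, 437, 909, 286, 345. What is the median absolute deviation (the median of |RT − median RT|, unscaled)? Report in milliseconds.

Sorted: 286, 337, 345, 411, 413, 437, 442, 466, 909 → median = 413
|x − 413|: 2, 29, 76, 0, 53, 24, 496, 127, 68
Sorted deviations: 0, 2, 24, 29, 53, 68, 76, 127, 496 → MAD = 53

53 ms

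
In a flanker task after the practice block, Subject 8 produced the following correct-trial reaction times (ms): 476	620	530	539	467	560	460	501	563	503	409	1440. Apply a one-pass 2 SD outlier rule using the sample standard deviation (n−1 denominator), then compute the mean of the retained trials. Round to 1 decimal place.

n = 12, ΣRT = 7068, M = 589.000
Σ(x−M)² = 824494.00; s = √(824494.00/11) = 273.777
Cutoffs: 589.000 ± 2·273.777 → [41.4, 1136.6]
Outside: 1440 → excluded.
Retained (n=11): Σ = 5628, mean = 5628/11 = 511.636

511.6 ms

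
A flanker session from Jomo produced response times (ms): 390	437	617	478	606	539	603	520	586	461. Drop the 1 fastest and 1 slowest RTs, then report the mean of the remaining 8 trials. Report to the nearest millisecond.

Sorted: 390, 437, 461, 478, 520, 539, 586, 603, 606, 617
Drop lowest 1 (390) and highest 1 (617)
Remaining (n=8): Σ = 4230, mean = 4230/8 = 528.750

529 ms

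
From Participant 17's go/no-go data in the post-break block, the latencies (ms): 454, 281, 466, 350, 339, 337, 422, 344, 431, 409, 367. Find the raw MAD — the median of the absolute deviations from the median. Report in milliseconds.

Sorted: 281, 337, 339, 344, 350, 367, 409, 422, 431, 454, 466 → median = 367
|x − 367|: 87, 86, 99, 17, 28, 30, 55, 23, 64, 42, 0
Sorted deviations: 0, 17, 23, 28, 30, 42, 55, 64, 86, 87, 99 → MAD = 42

42 ms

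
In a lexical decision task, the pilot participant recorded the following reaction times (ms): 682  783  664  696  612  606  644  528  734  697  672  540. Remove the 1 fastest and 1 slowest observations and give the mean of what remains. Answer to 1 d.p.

Sorted: 528, 540, 606, 612, 644, 664, 672, 682, 696, 697, 734, 783
Drop lowest 1 (528) and highest 1 (783)
Remaining (n=10): Σ = 6547, mean = 6547/10 = 654.700

654.7 ms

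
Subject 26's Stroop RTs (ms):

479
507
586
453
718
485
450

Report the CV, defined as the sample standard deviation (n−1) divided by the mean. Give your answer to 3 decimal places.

0.184

n = 7, Σ = 3678, M = 525.4286
Σ(x−M)² = 55817.714; s = √(55817.714/6) = 96.4518
CV = 96.4518 / 525.4286 = 0.18357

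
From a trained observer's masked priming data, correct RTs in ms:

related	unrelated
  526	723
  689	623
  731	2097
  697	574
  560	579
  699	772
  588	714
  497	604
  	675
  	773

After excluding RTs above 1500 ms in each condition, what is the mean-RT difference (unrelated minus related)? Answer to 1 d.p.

47.4 ms

unrelated: exclude 2097
M(related) = 4987/8 = 623.375
M(unrelated) = 6037/9 = 670.778
Difference = 670.778 − 623.375 = 47.403 ms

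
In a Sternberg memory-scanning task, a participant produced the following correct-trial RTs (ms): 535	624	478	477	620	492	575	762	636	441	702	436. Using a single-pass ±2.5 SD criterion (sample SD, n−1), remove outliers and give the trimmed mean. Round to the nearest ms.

565 ms

n = 12, ΣRT = 6778, M = 564.833
Σ(x−M)² = 122783.67; s = √(122783.67/11) = 105.651
Cutoffs: 564.833 ± 2.5·105.651 → [300.7, 829.0]
No RTs fall outside the cutoffs; all 12 retained. Mean = 6778/12 = 564.833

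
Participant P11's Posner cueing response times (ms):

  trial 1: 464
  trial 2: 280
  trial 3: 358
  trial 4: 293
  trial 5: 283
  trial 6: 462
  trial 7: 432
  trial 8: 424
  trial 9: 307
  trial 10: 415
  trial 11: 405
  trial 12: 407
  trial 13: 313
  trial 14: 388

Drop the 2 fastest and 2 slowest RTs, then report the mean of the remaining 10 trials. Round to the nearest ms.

Sorted: 280, 283, 293, 307, 313, 358, 388, 405, 407, 415, 424, 432, 462, 464
Drop lowest 2 (280, 283) and highest 2 (462, 464)
Remaining (n=10): Σ = 3742, mean = 3742/10 = 374.200

374 ms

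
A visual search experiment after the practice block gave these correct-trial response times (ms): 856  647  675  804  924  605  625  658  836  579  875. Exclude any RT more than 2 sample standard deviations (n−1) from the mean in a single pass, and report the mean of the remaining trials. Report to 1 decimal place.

n = 11, ΣRT = 8084, M = 734.909
Σ(x−M)² = 155532.91; s = √(155532.91/10) = 124.713
Cutoffs: 734.909 ± 2·124.713 → [485.5, 984.3]
No RTs fall outside the cutoffs; all 11 retained. Mean = 8084/11 = 734.909

734.9 ms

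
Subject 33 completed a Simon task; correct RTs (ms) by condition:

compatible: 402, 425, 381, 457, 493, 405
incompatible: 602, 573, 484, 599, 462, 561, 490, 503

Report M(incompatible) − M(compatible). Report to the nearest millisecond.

M(compatible) = 2563/6 = 427.167
M(incompatible) = 4274/8 = 534.250
Difference = 534.250 − 427.167 = 107.083 ms

107 ms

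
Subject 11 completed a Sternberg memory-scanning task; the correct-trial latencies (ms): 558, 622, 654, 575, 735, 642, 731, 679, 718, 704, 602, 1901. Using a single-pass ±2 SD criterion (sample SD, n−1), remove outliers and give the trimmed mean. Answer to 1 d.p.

n = 12, ΣRT = 9121, M = 760.083
Σ(x−M)² = 1459004.92; s = √(1459004.92/11) = 364.193
Cutoffs: 760.083 ± 2·364.193 → [31.7, 1488.5]
Outside: 1901 → excluded.
Retained (n=11): Σ = 7220, mean = 7220/11 = 656.364

656.4 ms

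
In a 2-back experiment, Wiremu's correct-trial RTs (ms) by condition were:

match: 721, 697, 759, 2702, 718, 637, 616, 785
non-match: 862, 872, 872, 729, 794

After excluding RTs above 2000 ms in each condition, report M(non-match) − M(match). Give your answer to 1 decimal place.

121.1 ms

match: exclude 2702
M(match) = 4933/7 = 704.714
M(non-match) = 4129/5 = 825.800
Difference = 825.800 − 704.714 = 121.086 ms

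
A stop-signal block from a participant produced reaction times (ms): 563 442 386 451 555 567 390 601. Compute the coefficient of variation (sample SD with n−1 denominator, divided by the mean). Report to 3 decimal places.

n = 8, Σ = 3955, M = 494.3750
Σ(x−M)² = 52291.875; s = √(52291.875/7) = 86.4307
CV = 86.4307 / 494.3750 = 0.17483

0.175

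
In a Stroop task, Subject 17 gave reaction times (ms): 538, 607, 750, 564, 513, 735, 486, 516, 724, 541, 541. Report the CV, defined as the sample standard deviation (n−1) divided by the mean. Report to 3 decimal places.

0.165

n = 11, Σ = 6515, M = 592.2727
Σ(x−M)² = 95216.182; s = √(95216.182/10) = 97.5788
CV = 97.5788 / 592.2727 = 0.16475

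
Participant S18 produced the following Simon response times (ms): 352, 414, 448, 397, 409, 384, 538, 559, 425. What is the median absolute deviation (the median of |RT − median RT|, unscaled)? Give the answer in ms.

Sorted: 352, 384, 397, 409, 414, 425, 448, 538, 559 → median = 414
|x − 414|: 62, 0, 34, 17, 5, 30, 124, 145, 11
Sorted deviations: 0, 5, 11, 17, 30, 34, 62, 124, 145 → MAD = 30

30 ms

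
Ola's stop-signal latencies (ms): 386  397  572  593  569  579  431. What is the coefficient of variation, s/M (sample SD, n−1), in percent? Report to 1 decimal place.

n = 7, Σ = 3527, M = 503.8571
Σ(x−M)² = 53096.857; s = √(53096.857/6) = 94.0717
CV = 94.0717 / 503.8571 = 0.18670 = 18.670%

18.7%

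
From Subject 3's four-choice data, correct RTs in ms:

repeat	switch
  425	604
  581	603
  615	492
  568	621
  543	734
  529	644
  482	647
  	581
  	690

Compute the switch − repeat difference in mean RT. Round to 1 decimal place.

M(repeat) = 3743/7 = 534.714
M(switch) = 5616/9 = 624.000
Difference = 624.000 − 534.714 = 89.286 ms

89.3 ms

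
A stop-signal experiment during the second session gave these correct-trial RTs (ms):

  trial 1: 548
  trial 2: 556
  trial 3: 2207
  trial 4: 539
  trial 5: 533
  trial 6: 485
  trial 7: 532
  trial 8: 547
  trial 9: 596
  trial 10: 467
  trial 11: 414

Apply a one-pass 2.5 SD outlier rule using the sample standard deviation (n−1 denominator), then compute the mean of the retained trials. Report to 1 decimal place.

521.7 ms

n = 11, ΣRT = 7424, M = 674.909
Σ(x−M)² = 2606532.91; s = √(2606532.91/10) = 510.542
Cutoffs: 674.909 ± 2.5·510.542 → [-601.4, 1951.3]
Outside: 2207 → excluded.
Retained (n=10): Σ = 5217, mean = 5217/10 = 521.700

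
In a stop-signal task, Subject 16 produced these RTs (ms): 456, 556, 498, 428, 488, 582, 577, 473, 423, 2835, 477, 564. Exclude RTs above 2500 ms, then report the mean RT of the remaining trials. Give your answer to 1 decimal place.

502.0 ms

Excluded: 2835
Retained (n=11): Σ = 5522
Mean = 5522/11 = 502.0000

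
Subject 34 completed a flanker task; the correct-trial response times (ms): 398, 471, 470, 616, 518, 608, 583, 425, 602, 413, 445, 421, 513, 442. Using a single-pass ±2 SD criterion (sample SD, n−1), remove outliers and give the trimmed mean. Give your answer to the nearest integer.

n = 14, ΣRT = 6925, M = 494.643
Σ(x−M)² = 80473.21; s = √(80473.21/13) = 78.678
Cutoffs: 494.643 ± 2·78.678 → [337.3, 652.0]
No RTs fall outside the cutoffs; all 14 retained. Mean = 6925/14 = 494.643

495 ms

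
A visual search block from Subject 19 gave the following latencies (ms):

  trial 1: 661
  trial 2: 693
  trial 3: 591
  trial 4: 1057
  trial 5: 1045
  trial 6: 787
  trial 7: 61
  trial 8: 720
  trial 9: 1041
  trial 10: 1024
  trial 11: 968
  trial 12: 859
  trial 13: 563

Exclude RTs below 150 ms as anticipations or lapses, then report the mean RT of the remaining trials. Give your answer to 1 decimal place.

Excluded: 61
Retained (n=12): Σ = 10009
Mean = 10009/12 = 834.0833

834.1 ms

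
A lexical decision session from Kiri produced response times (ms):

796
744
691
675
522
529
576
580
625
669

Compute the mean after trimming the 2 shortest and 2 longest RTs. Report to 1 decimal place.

636.0 ms

Sorted: 522, 529, 576, 580, 625, 669, 675, 691, 744, 796
Drop lowest 2 (522, 529) and highest 2 (744, 796)
Remaining (n=6): Σ = 3816, mean = 3816/6 = 636.000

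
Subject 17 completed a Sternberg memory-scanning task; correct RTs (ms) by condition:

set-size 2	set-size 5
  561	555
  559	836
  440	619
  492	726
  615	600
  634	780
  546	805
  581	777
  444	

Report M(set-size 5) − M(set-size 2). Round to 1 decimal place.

170.9 ms

M(set-size 2) = 4872/9 = 541.333
M(set-size 5) = 5698/8 = 712.250
Difference = 712.250 − 541.333 = 170.917 ms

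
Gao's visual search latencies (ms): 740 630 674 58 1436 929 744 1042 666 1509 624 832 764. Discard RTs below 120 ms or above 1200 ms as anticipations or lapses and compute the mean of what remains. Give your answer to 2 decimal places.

Excluded: 58, 1436, 1509
Retained (n=10): Σ = 7645
Mean = 7645/10 = 764.5000

764.50 ms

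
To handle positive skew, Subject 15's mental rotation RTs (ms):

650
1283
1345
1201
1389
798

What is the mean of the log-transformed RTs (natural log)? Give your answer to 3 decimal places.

6.975

ln(RT): 6.4770, 7.1570, 7.2041, 7.0909, 7.2363, 6.6821
Σ ln(RT) = 41.8474
Mean = 41.8474/6 = 6.97457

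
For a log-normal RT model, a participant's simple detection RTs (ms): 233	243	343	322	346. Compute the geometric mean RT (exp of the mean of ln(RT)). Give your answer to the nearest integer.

293 ms

ln(RT): 5.4510, 5.4931, 5.8377, 5.7746, 5.8464
Mean ln(RT) = 28.4028/5 = 5.68056
Geometric mean = exp(5.68056) = 293.11 ms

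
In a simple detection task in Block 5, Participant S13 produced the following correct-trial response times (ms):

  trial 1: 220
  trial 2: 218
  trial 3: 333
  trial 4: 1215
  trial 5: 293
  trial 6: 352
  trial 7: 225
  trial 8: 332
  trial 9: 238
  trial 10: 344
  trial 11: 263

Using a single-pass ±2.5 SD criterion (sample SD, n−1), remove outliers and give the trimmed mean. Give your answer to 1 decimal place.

n = 11, ΣRT = 4033, M = 366.636
Σ(x−M)² = 819144.55; s = √(819144.55/10) = 286.207
Cutoffs: 366.636 ± 2.5·286.207 → [-348.9, 1082.2]
Outside: 1215 → excluded.
Retained (n=10): Σ = 2818, mean = 2818/10 = 281.800

281.8 ms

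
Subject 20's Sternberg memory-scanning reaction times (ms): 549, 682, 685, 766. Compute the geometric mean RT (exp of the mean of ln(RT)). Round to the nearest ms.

ln(RT): 6.3081, 6.5250, 6.5294, 6.6412
Mean ln(RT) = 26.0037/4 = 6.50093
Geometric mean = exp(6.50093) = 665.76 ms

666 ms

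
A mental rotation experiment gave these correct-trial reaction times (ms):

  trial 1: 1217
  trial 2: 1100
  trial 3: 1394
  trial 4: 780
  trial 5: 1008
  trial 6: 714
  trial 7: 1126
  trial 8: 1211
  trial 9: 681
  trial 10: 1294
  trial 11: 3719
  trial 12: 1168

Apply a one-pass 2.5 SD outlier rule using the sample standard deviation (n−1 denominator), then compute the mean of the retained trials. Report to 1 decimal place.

1063.0 ms

n = 12, ΣRT = 15412, M = 1284.333
Σ(x−M)² = 7042218.67; s = √(7042218.67/11) = 800.126
Cutoffs: 1284.333 ± 2.5·800.126 → [-716.0, 3284.6]
Outside: 3719 → excluded.
Retained (n=11): Σ = 11693, mean = 11693/11 = 1063.000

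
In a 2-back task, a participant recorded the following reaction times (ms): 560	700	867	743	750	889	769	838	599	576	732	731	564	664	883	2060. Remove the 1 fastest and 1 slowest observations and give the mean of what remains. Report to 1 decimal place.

736.1 ms

Sorted: 560, 564, 576, 599, 664, 700, 731, 732, 743, 750, 769, 838, 867, 883, 889, 2060
Drop lowest 1 (560) and highest 1 (2060)
Remaining (n=14): Σ = 10305, mean = 10305/14 = 736.071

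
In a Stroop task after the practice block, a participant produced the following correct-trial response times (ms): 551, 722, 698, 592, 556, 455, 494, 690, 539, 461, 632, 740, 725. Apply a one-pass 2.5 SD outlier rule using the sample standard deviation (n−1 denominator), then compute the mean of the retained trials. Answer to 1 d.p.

n = 13, ΣRT = 7855, M = 604.231
Σ(x−M)² = 128308.31; s = √(128308.31/12) = 103.404
Cutoffs: 604.231 ± 2.5·103.404 → [345.7, 862.7]
No RTs fall outside the cutoffs; all 13 retained. Mean = 7855/13 = 604.231

604.2 ms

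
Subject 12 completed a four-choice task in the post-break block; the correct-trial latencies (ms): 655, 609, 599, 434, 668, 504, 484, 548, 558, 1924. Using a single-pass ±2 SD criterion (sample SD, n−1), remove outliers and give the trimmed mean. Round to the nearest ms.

n = 10, ΣRT = 6983, M = 698.300
Σ(x−M)² = 1718774.10; s = √(1718774.10/9) = 437.007
Cutoffs: 698.300 ± 2·437.007 → [-175.7, 1572.3]
Outside: 1924 → excluded.
Retained (n=9): Σ = 5059, mean = 5059/9 = 562.111

562 ms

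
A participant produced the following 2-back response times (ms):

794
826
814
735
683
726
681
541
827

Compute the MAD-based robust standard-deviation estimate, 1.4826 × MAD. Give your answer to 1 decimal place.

87.5 ms

Sorted: 541, 681, 683, 726, 735, 794, 814, 826, 827 → median = 735
|x − 735| sorted: 0, 9, 52, 54, 59, 79, 91, 92, 194 → MAD = 59
Robust SD ≈ 1.4826 × 59 = 87.473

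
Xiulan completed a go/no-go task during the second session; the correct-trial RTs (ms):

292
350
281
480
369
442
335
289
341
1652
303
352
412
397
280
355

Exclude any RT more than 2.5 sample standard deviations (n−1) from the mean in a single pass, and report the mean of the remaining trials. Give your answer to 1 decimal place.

351.9 ms

n = 16, ΣRT = 6930, M = 433.125
Σ(x−M)² = 1635715.75; s = √(1635715.75/15) = 330.224
Cutoffs: 433.125 ± 2.5·330.224 → [-392.4, 1258.7]
Outside: 1652 → excluded.
Retained (n=15): Σ = 5278, mean = 5278/15 = 351.867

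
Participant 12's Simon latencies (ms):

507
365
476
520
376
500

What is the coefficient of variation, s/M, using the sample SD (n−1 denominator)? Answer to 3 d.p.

0.151

n = 6, Σ = 2744, M = 457.3333
Σ(x−M)² = 23703.333; s = √(23703.333/5) = 68.8525
CV = 68.8525 / 457.3333 = 0.15055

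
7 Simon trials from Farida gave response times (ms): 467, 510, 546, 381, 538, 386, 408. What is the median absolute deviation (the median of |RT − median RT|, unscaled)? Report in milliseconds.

71 ms

Sorted: 381, 386, 408, 467, 510, 538, 546 → median = 467
|x − 467|: 0, 43, 79, 86, 71, 81, 59
Sorted deviations: 0, 43, 59, 71, 79, 81, 86 → MAD = 71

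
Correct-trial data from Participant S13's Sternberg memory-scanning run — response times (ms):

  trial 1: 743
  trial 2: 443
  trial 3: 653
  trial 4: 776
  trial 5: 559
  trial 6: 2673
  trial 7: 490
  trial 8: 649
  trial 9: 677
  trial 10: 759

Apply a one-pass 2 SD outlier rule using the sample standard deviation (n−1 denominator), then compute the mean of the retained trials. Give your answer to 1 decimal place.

n = 10, ΣRT = 8422, M = 842.200
Σ(x−M)² = 3836995.60; s = √(3836995.60/9) = 652.942
Cutoffs: 842.200 ± 2·652.942 → [-463.7, 2148.1]
Outside: 2673 → excluded.
Retained (n=9): Σ = 5749, mean = 5749/9 = 638.778

638.8 ms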